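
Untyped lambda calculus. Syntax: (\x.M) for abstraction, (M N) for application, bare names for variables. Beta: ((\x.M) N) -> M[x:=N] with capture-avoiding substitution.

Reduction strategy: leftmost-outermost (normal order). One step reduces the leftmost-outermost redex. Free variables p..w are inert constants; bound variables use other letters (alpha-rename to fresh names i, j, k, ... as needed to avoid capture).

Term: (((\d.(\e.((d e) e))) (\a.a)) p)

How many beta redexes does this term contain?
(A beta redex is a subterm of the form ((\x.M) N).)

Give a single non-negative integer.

Answer: 1

Derivation:
Term: (((\d.(\e.((d e) e))) (\a.a)) p)
  Redex: ((\d.(\e.((d e) e))) (\a.a))
Total redexes: 1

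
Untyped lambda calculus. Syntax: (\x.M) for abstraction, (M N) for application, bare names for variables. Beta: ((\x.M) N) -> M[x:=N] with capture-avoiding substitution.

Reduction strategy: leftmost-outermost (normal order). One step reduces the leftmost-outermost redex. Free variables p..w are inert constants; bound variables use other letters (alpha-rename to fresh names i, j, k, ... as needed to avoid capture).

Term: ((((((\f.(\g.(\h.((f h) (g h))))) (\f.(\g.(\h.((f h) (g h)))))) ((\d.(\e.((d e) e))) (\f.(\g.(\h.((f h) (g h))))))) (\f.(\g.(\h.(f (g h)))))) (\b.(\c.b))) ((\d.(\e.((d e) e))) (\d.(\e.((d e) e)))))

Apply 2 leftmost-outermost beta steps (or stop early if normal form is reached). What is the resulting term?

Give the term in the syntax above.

Answer: ((((\h.(((\f.(\g.(\h.((f h) (g h))))) h) (((\d.(\e.((d e) e))) (\f.(\g.(\h.((f h) (g h)))))) h))) (\f.(\g.(\h.(f (g h)))))) (\b.(\c.b))) ((\d.(\e.((d e) e))) (\d.(\e.((d e) e)))))

Derivation:
Step 0: ((((((\f.(\g.(\h.((f h) (g h))))) (\f.(\g.(\h.((f h) (g h)))))) ((\d.(\e.((d e) e))) (\f.(\g.(\h.((f h) (g h))))))) (\f.(\g.(\h.(f (g h)))))) (\b.(\c.b))) ((\d.(\e.((d e) e))) (\d.(\e.((d e) e)))))
Step 1: (((((\g.(\h.(((\f.(\g.(\h.((f h) (g h))))) h) (g h)))) ((\d.(\e.((d e) e))) (\f.(\g.(\h.((f h) (g h))))))) (\f.(\g.(\h.(f (g h)))))) (\b.(\c.b))) ((\d.(\e.((d e) e))) (\d.(\e.((d e) e)))))
Step 2: ((((\h.(((\f.(\g.(\h.((f h) (g h))))) h) (((\d.(\e.((d e) e))) (\f.(\g.(\h.((f h) (g h)))))) h))) (\f.(\g.(\h.(f (g h)))))) (\b.(\c.b))) ((\d.(\e.((d e) e))) (\d.(\e.((d e) e)))))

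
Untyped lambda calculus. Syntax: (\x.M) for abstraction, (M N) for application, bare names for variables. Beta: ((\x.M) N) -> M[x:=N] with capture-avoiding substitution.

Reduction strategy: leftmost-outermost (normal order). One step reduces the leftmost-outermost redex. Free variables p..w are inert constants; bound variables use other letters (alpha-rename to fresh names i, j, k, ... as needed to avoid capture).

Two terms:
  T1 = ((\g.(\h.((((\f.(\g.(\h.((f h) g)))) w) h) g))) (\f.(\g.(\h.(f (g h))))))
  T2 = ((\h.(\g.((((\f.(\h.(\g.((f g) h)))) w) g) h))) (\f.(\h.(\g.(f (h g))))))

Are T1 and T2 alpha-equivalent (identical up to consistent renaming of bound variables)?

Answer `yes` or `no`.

Term 1: ((\g.(\h.((((\f.(\g.(\h.((f h) g)))) w) h) g))) (\f.(\g.(\h.(f (g h))))))
Term 2: ((\h.(\g.((((\f.(\h.(\g.((f g) h)))) w) g) h))) (\f.(\h.(\g.(f (h g))))))
Alpha-equivalence: compare structure up to binder renaming.
Result: True

Answer: yes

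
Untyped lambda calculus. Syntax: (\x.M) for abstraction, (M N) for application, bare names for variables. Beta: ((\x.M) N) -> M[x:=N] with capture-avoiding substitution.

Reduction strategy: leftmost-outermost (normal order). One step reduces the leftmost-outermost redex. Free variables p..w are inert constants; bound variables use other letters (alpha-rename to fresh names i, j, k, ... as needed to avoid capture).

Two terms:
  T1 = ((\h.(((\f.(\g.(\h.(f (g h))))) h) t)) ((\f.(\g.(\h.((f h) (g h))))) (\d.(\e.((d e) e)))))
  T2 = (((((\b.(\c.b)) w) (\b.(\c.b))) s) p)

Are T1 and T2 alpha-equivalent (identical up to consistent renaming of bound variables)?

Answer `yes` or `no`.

Answer: no

Derivation:
Term 1: ((\h.(((\f.(\g.(\h.(f (g h))))) h) t)) ((\f.(\g.(\h.((f h) (g h))))) (\d.(\e.((d e) e)))))
Term 2: (((((\b.(\c.b)) w) (\b.(\c.b))) s) p)
Alpha-equivalence: compare structure up to binder renaming.
Result: False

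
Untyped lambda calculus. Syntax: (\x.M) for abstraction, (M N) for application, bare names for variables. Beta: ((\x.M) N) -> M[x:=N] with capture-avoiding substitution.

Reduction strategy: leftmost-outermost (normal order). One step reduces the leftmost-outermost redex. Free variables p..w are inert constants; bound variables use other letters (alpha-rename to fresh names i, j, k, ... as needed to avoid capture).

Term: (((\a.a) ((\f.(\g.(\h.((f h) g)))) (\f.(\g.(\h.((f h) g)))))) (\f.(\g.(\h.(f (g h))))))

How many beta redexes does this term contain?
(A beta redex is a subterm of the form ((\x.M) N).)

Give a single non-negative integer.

Term: (((\a.a) ((\f.(\g.(\h.((f h) g)))) (\f.(\g.(\h.((f h) g)))))) (\f.(\g.(\h.(f (g h))))))
  Redex: ((\a.a) ((\f.(\g.(\h.((f h) g)))) (\f.(\g.(\h.((f h) g))))))
  Redex: ((\f.(\g.(\h.((f h) g)))) (\f.(\g.(\h.((f h) g)))))
Total redexes: 2

Answer: 2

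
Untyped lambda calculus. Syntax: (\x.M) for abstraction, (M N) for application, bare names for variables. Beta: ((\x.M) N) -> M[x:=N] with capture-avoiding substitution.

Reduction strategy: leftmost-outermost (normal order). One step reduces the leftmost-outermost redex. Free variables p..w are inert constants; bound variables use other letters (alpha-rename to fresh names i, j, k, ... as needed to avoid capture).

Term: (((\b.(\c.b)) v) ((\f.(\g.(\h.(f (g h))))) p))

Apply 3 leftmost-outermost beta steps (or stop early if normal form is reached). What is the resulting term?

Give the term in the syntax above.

Step 0: (((\b.(\c.b)) v) ((\f.(\g.(\h.(f (g h))))) p))
Step 1: ((\c.v) ((\f.(\g.(\h.(f (g h))))) p))
Step 2: v
Step 3: (normal form reached)

Answer: v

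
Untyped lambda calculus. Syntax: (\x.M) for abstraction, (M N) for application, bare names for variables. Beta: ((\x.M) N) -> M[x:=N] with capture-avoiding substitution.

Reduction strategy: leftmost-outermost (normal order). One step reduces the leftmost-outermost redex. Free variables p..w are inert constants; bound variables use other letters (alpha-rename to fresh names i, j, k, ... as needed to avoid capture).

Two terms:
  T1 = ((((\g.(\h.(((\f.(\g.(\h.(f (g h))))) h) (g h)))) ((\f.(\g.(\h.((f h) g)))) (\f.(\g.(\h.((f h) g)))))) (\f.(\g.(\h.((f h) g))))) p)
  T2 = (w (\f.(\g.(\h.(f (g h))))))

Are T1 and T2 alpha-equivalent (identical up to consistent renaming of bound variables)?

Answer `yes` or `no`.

Answer: no

Derivation:
Term 1: ((((\g.(\h.(((\f.(\g.(\h.(f (g h))))) h) (g h)))) ((\f.(\g.(\h.((f h) g)))) (\f.(\g.(\h.((f h) g)))))) (\f.(\g.(\h.((f h) g))))) p)
Term 2: (w (\f.(\g.(\h.(f (g h))))))
Alpha-equivalence: compare structure up to binder renaming.
Result: False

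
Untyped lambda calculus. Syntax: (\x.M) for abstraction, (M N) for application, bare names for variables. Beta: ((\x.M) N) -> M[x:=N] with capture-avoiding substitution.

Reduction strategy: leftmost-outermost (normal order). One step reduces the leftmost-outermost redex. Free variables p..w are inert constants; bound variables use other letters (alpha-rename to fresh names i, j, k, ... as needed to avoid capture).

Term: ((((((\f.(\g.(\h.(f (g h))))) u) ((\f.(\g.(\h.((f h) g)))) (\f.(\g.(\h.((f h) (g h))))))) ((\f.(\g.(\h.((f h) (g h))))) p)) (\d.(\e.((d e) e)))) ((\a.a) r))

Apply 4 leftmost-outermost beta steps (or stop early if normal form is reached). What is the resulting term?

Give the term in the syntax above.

Answer: (((u ((\g.(\h.(((\f.(\g.(\h.((f h) (g h))))) h) g))) ((\f.(\g.(\h.((f h) (g h))))) p))) (\d.(\e.((d e) e)))) ((\a.a) r))

Derivation:
Step 0: ((((((\f.(\g.(\h.(f (g h))))) u) ((\f.(\g.(\h.((f h) g)))) (\f.(\g.(\h.((f h) (g h))))))) ((\f.(\g.(\h.((f h) (g h))))) p)) (\d.(\e.((d e) e)))) ((\a.a) r))
Step 1: (((((\g.(\h.(u (g h)))) ((\f.(\g.(\h.((f h) g)))) (\f.(\g.(\h.((f h) (g h))))))) ((\f.(\g.(\h.((f h) (g h))))) p)) (\d.(\e.((d e) e)))) ((\a.a) r))
Step 2: ((((\h.(u (((\f.(\g.(\h.((f h) g)))) (\f.(\g.(\h.((f h) (g h)))))) h))) ((\f.(\g.(\h.((f h) (g h))))) p)) (\d.(\e.((d e) e)))) ((\a.a) r))
Step 3: (((u (((\f.(\g.(\h.((f h) g)))) (\f.(\g.(\h.((f h) (g h)))))) ((\f.(\g.(\h.((f h) (g h))))) p))) (\d.(\e.((d e) e)))) ((\a.a) r))
Step 4: (((u ((\g.(\h.(((\f.(\g.(\h.((f h) (g h))))) h) g))) ((\f.(\g.(\h.((f h) (g h))))) p))) (\d.(\e.((d e) e)))) ((\a.a) r))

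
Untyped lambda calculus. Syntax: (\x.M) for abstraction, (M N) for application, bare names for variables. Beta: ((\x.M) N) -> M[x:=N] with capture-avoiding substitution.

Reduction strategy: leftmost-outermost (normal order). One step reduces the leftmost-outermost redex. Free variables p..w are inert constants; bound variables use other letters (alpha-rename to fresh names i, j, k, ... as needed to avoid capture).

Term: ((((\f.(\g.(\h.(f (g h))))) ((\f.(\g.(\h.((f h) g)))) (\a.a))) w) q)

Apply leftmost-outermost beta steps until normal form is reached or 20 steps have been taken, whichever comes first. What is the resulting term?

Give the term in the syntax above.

Answer: (\h.(h (w q)))

Derivation:
Step 0: ((((\f.(\g.(\h.(f (g h))))) ((\f.(\g.(\h.((f h) g)))) (\a.a))) w) q)
Step 1: (((\g.(\h.(((\f.(\g.(\h.((f h) g)))) (\a.a)) (g h)))) w) q)
Step 2: ((\h.(((\f.(\g.(\h.((f h) g)))) (\a.a)) (w h))) q)
Step 3: (((\f.(\g.(\h.((f h) g)))) (\a.a)) (w q))
Step 4: ((\g.(\h.(((\a.a) h) g))) (w q))
Step 5: (\h.(((\a.a) h) (w q)))
Step 6: (\h.(h (w q)))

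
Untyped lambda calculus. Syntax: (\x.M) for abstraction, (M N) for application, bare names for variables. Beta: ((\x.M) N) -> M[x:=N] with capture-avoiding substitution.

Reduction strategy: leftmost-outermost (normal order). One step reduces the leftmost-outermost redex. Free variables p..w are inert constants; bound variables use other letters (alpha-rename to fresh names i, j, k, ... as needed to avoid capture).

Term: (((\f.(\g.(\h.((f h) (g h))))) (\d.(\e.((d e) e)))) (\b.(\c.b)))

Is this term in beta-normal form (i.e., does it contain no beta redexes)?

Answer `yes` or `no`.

Term: (((\f.(\g.(\h.((f h) (g h))))) (\d.(\e.((d e) e)))) (\b.(\c.b)))
Found 1 beta redex(es).

Answer: no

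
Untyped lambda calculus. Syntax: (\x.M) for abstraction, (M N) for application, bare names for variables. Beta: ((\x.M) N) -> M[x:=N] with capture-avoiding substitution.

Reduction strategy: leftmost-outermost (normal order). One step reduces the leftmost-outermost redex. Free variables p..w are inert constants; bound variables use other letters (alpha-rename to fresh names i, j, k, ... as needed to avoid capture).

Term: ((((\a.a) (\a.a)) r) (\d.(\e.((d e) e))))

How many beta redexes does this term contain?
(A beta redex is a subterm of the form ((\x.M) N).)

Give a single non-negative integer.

Term: ((((\a.a) (\a.a)) r) (\d.(\e.((d e) e))))
  Redex: ((\a.a) (\a.a))
Total redexes: 1

Answer: 1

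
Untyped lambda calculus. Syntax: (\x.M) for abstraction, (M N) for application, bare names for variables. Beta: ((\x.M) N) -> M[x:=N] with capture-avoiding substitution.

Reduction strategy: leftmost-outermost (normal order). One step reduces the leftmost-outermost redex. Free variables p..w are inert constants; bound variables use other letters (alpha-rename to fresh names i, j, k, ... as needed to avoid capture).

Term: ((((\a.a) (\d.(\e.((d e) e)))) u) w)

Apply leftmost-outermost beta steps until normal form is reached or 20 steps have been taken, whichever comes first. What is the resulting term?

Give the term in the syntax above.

Answer: ((u w) w)

Derivation:
Step 0: ((((\a.a) (\d.(\e.((d e) e)))) u) w)
Step 1: (((\d.(\e.((d e) e))) u) w)
Step 2: ((\e.((u e) e)) w)
Step 3: ((u w) w)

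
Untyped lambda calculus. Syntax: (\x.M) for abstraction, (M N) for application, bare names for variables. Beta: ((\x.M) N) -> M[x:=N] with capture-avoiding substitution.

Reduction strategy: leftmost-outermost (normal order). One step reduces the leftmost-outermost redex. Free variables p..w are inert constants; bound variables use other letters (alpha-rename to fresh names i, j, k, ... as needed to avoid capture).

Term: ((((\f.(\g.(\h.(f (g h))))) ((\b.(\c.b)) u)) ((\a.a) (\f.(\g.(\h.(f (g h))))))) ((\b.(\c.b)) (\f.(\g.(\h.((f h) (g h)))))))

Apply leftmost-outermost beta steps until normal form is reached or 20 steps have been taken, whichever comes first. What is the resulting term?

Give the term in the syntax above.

Answer: u

Derivation:
Step 0: ((((\f.(\g.(\h.(f (g h))))) ((\b.(\c.b)) u)) ((\a.a) (\f.(\g.(\h.(f (g h))))))) ((\b.(\c.b)) (\f.(\g.(\h.((f h) (g h)))))))
Step 1: (((\g.(\h.(((\b.(\c.b)) u) (g h)))) ((\a.a) (\f.(\g.(\h.(f (g h))))))) ((\b.(\c.b)) (\f.(\g.(\h.((f h) (g h)))))))
Step 2: ((\h.(((\b.(\c.b)) u) (((\a.a) (\f.(\g.(\h.(f (g h)))))) h))) ((\b.(\c.b)) (\f.(\g.(\h.((f h) (g h)))))))
Step 3: (((\b.(\c.b)) u) (((\a.a) (\f.(\g.(\h.(f (g h)))))) ((\b.(\c.b)) (\f.(\g.(\h.((f h) (g h))))))))
Step 4: ((\c.u) (((\a.a) (\f.(\g.(\h.(f (g h)))))) ((\b.(\c.b)) (\f.(\g.(\h.((f h) (g h))))))))
Step 5: u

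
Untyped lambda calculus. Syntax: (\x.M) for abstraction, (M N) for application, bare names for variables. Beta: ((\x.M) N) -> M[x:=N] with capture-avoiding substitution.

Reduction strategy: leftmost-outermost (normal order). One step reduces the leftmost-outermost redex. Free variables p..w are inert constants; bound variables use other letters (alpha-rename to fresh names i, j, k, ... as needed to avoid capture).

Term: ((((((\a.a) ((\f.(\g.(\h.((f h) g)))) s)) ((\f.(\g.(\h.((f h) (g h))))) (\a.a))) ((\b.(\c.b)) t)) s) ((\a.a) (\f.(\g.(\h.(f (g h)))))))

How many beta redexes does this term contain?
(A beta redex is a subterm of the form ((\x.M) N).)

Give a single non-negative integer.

Answer: 5

Derivation:
Term: ((((((\a.a) ((\f.(\g.(\h.((f h) g)))) s)) ((\f.(\g.(\h.((f h) (g h))))) (\a.a))) ((\b.(\c.b)) t)) s) ((\a.a) (\f.(\g.(\h.(f (g h)))))))
  Redex: ((\a.a) ((\f.(\g.(\h.((f h) g)))) s))
  Redex: ((\f.(\g.(\h.((f h) g)))) s)
  Redex: ((\f.(\g.(\h.((f h) (g h))))) (\a.a))
  Redex: ((\b.(\c.b)) t)
  Redex: ((\a.a) (\f.(\g.(\h.(f (g h))))))
Total redexes: 5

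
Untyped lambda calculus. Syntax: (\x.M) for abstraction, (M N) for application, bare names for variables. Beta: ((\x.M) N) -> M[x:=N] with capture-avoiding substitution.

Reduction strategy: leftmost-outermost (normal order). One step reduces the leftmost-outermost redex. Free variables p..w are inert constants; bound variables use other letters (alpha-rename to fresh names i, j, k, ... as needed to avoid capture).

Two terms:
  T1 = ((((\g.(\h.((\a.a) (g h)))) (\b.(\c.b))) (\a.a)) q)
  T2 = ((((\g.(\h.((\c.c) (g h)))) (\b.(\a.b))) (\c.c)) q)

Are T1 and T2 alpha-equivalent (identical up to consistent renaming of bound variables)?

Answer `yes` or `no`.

Term 1: ((((\g.(\h.((\a.a) (g h)))) (\b.(\c.b))) (\a.a)) q)
Term 2: ((((\g.(\h.((\c.c) (g h)))) (\b.(\a.b))) (\c.c)) q)
Alpha-equivalence: compare structure up to binder renaming.
Result: True

Answer: yes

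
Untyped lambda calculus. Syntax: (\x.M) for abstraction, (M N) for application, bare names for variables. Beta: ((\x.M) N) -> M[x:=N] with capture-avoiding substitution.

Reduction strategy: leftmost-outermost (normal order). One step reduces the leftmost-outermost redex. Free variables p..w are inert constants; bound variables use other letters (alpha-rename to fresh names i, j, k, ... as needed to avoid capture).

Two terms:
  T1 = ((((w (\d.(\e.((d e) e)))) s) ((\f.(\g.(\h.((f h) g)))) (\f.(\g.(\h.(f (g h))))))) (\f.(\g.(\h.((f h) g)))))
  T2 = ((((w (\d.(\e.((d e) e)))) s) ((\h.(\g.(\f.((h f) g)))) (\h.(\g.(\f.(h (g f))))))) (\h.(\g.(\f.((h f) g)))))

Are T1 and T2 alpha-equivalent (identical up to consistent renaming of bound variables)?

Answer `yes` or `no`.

Term 1: ((((w (\d.(\e.((d e) e)))) s) ((\f.(\g.(\h.((f h) g)))) (\f.(\g.(\h.(f (g h))))))) (\f.(\g.(\h.((f h) g)))))
Term 2: ((((w (\d.(\e.((d e) e)))) s) ((\h.(\g.(\f.((h f) g)))) (\h.(\g.(\f.(h (g f))))))) (\h.(\g.(\f.((h f) g)))))
Alpha-equivalence: compare structure up to binder renaming.
Result: True

Answer: yes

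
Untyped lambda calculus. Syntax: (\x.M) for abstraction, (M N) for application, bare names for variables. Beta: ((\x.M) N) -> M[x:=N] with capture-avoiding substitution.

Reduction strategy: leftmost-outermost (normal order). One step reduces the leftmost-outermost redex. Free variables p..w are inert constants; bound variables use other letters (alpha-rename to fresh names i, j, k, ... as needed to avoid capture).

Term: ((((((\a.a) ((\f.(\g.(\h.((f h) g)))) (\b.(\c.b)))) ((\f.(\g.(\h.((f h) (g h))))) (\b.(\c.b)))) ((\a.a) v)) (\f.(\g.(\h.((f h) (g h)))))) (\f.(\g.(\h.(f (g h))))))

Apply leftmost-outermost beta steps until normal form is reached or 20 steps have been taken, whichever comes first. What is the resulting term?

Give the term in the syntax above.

Step 0: ((((((\a.a) ((\f.(\g.(\h.((f h) g)))) (\b.(\c.b)))) ((\f.(\g.(\h.((f h) (g h))))) (\b.(\c.b)))) ((\a.a) v)) (\f.(\g.(\h.((f h) (g h)))))) (\f.(\g.(\h.(f (g h))))))
Step 1: ((((((\f.(\g.(\h.((f h) g)))) (\b.(\c.b))) ((\f.(\g.(\h.((f h) (g h))))) (\b.(\c.b)))) ((\a.a) v)) (\f.(\g.(\h.((f h) (g h)))))) (\f.(\g.(\h.(f (g h))))))
Step 2: (((((\g.(\h.(((\b.(\c.b)) h) g))) ((\f.(\g.(\h.((f h) (g h))))) (\b.(\c.b)))) ((\a.a) v)) (\f.(\g.(\h.((f h) (g h)))))) (\f.(\g.(\h.(f (g h))))))
Step 3: ((((\h.(((\b.(\c.b)) h) ((\f.(\g.(\h.((f h) (g h))))) (\b.(\c.b))))) ((\a.a) v)) (\f.(\g.(\h.((f h) (g h)))))) (\f.(\g.(\h.(f (g h))))))
Step 4: (((((\b.(\c.b)) ((\a.a) v)) ((\f.(\g.(\h.((f h) (g h))))) (\b.(\c.b)))) (\f.(\g.(\h.((f h) (g h)))))) (\f.(\g.(\h.(f (g h))))))
Step 5: ((((\c.((\a.a) v)) ((\f.(\g.(\h.((f h) (g h))))) (\b.(\c.b)))) (\f.(\g.(\h.((f h) (g h)))))) (\f.(\g.(\h.(f (g h))))))
Step 6: ((((\a.a) v) (\f.(\g.(\h.((f h) (g h)))))) (\f.(\g.(\h.(f (g h))))))
Step 7: ((v (\f.(\g.(\h.((f h) (g h)))))) (\f.(\g.(\h.(f (g h))))))

Answer: ((v (\f.(\g.(\h.((f h) (g h)))))) (\f.(\g.(\h.(f (g h))))))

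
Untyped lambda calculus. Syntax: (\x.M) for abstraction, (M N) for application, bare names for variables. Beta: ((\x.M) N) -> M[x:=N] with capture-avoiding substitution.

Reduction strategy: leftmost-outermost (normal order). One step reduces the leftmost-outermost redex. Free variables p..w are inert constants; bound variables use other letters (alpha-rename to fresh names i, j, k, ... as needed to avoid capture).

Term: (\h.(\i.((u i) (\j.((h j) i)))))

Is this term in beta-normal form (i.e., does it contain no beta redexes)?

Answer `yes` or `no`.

Term: (\h.(\i.((u i) (\j.((h j) i)))))
No beta redexes found.

Answer: yes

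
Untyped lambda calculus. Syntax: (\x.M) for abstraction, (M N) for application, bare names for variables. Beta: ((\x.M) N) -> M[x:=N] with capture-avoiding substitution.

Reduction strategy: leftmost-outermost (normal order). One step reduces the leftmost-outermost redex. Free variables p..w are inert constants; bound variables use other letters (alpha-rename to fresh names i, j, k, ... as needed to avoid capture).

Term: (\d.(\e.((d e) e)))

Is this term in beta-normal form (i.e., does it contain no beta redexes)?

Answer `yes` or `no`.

Term: (\d.(\e.((d e) e)))
No beta redexes found.

Answer: yes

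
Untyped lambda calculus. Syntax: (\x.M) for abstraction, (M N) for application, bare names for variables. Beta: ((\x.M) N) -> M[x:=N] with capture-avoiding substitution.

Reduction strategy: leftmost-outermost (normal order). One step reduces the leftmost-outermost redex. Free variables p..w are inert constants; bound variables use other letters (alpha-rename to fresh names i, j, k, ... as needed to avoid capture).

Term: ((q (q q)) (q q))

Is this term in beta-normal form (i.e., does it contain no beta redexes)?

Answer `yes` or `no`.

Answer: yes

Derivation:
Term: ((q (q q)) (q q))
No beta redexes found.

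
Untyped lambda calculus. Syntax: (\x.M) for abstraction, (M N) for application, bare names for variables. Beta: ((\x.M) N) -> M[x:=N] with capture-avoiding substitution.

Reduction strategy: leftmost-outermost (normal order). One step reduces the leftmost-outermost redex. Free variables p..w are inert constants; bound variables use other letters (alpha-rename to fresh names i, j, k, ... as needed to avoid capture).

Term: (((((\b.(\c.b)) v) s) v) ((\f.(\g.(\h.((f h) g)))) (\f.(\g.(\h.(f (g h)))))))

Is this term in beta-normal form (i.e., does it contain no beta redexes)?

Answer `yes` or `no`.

Answer: no

Derivation:
Term: (((((\b.(\c.b)) v) s) v) ((\f.(\g.(\h.((f h) g)))) (\f.(\g.(\h.(f (g h)))))))
Found 2 beta redex(es).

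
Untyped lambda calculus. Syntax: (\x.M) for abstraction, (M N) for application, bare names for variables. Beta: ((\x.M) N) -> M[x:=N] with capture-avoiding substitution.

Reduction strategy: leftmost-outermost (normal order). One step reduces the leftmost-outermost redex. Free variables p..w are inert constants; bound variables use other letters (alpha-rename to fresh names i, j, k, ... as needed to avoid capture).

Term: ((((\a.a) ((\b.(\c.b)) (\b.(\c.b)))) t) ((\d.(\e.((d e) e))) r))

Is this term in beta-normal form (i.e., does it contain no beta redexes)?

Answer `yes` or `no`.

Answer: no

Derivation:
Term: ((((\a.a) ((\b.(\c.b)) (\b.(\c.b)))) t) ((\d.(\e.((d e) e))) r))
Found 3 beta redex(es).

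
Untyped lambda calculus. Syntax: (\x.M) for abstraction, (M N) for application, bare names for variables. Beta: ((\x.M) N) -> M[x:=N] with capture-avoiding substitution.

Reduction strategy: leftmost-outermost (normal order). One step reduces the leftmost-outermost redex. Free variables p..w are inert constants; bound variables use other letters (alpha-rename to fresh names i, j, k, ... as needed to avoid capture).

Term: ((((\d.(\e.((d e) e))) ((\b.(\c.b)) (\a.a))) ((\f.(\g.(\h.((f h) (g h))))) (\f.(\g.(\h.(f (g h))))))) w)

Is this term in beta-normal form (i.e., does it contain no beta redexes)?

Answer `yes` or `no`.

Answer: no

Derivation:
Term: ((((\d.(\e.((d e) e))) ((\b.(\c.b)) (\a.a))) ((\f.(\g.(\h.((f h) (g h))))) (\f.(\g.(\h.(f (g h))))))) w)
Found 3 beta redex(es).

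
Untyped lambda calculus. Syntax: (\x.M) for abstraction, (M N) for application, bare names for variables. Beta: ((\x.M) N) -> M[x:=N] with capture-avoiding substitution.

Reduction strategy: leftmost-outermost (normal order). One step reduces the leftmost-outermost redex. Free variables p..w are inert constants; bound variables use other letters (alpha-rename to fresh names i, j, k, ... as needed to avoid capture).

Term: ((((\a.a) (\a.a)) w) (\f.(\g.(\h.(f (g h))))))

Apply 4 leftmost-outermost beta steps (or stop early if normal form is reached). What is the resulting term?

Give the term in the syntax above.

Step 0: ((((\a.a) (\a.a)) w) (\f.(\g.(\h.(f (g h))))))
Step 1: (((\a.a) w) (\f.(\g.(\h.(f (g h))))))
Step 2: (w (\f.(\g.(\h.(f (g h))))))
Step 3: (normal form reached)

Answer: (w (\f.(\g.(\h.(f (g h))))))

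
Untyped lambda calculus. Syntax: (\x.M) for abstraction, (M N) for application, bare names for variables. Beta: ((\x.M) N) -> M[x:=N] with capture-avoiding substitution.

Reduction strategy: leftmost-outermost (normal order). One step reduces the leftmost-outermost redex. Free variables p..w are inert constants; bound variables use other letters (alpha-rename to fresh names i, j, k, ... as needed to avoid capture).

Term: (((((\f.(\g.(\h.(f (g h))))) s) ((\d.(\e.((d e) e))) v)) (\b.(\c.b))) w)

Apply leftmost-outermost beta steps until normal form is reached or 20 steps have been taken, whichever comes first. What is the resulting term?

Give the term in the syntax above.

Step 0: (((((\f.(\g.(\h.(f (g h))))) s) ((\d.(\e.((d e) e))) v)) (\b.(\c.b))) w)
Step 1: ((((\g.(\h.(s (g h)))) ((\d.(\e.((d e) e))) v)) (\b.(\c.b))) w)
Step 2: (((\h.(s (((\d.(\e.((d e) e))) v) h))) (\b.(\c.b))) w)
Step 3: ((s (((\d.(\e.((d e) e))) v) (\b.(\c.b)))) w)
Step 4: ((s ((\e.((v e) e)) (\b.(\c.b)))) w)
Step 5: ((s ((v (\b.(\c.b))) (\b.(\c.b)))) w)

Answer: ((s ((v (\b.(\c.b))) (\b.(\c.b)))) w)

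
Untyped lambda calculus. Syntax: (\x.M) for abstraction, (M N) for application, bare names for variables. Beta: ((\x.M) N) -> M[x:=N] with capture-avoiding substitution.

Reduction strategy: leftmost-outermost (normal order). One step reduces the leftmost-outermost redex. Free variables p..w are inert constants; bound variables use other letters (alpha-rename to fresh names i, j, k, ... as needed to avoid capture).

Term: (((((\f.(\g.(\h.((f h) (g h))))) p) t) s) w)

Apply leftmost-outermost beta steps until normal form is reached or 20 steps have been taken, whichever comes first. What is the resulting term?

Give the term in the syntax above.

Answer: (((p s) (t s)) w)

Derivation:
Step 0: (((((\f.(\g.(\h.((f h) (g h))))) p) t) s) w)
Step 1: ((((\g.(\h.((p h) (g h)))) t) s) w)
Step 2: (((\h.((p h) (t h))) s) w)
Step 3: (((p s) (t s)) w)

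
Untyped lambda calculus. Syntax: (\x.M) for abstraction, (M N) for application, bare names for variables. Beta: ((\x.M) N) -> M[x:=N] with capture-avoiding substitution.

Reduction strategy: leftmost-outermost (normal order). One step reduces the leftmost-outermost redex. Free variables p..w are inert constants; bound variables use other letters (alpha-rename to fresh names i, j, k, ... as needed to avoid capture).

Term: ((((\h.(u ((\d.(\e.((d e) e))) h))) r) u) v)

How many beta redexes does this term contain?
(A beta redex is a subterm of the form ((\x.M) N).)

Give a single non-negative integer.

Term: ((((\h.(u ((\d.(\e.((d e) e))) h))) r) u) v)
  Redex: ((\h.(u ((\d.(\e.((d e) e))) h))) r)
  Redex: ((\d.(\e.((d e) e))) h)
Total redexes: 2

Answer: 2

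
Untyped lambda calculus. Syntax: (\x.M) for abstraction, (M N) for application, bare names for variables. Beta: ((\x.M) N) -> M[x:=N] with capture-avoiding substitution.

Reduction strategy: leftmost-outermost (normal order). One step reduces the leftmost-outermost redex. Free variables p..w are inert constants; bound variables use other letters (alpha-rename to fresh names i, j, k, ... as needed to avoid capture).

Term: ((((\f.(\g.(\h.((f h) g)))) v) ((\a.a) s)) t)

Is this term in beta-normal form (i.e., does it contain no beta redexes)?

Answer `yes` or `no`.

Term: ((((\f.(\g.(\h.((f h) g)))) v) ((\a.a) s)) t)
Found 2 beta redex(es).

Answer: no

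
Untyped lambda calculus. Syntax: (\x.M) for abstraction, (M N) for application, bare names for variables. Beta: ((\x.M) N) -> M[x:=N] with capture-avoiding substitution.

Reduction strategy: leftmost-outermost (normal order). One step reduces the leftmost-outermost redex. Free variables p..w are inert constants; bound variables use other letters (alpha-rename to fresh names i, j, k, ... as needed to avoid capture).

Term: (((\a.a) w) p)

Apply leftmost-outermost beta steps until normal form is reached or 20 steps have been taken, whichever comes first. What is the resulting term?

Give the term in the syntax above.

Step 0: (((\a.a) w) p)
Step 1: (w p)

Answer: (w p)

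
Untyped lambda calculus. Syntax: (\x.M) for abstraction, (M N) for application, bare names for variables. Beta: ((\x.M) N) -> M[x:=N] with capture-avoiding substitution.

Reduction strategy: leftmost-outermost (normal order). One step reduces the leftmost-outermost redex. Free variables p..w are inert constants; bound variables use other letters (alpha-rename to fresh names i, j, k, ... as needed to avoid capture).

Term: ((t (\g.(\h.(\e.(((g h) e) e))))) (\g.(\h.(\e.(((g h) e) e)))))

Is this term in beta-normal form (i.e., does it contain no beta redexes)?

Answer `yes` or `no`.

Answer: yes

Derivation:
Term: ((t (\g.(\h.(\e.(((g h) e) e))))) (\g.(\h.(\e.(((g h) e) e)))))
No beta redexes found.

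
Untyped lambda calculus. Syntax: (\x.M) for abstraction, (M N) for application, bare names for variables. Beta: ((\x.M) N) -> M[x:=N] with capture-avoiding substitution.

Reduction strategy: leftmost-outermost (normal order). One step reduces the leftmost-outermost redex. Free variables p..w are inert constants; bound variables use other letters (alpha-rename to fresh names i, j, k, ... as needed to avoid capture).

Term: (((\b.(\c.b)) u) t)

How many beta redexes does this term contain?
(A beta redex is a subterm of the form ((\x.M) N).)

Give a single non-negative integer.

Term: (((\b.(\c.b)) u) t)
  Redex: ((\b.(\c.b)) u)
Total redexes: 1

Answer: 1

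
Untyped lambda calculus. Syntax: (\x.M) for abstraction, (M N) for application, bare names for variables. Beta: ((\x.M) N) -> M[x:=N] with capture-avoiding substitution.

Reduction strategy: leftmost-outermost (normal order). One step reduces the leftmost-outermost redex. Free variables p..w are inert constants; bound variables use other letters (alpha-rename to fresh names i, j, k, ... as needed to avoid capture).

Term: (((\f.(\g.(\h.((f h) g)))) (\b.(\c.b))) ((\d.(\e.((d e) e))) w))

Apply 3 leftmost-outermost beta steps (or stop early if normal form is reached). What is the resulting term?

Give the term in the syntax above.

Answer: (\h.((\c.h) ((\d.(\e.((d e) e))) w)))

Derivation:
Step 0: (((\f.(\g.(\h.((f h) g)))) (\b.(\c.b))) ((\d.(\e.((d e) e))) w))
Step 1: ((\g.(\h.(((\b.(\c.b)) h) g))) ((\d.(\e.((d e) e))) w))
Step 2: (\h.(((\b.(\c.b)) h) ((\d.(\e.((d e) e))) w)))
Step 3: (\h.((\c.h) ((\d.(\e.((d e) e))) w)))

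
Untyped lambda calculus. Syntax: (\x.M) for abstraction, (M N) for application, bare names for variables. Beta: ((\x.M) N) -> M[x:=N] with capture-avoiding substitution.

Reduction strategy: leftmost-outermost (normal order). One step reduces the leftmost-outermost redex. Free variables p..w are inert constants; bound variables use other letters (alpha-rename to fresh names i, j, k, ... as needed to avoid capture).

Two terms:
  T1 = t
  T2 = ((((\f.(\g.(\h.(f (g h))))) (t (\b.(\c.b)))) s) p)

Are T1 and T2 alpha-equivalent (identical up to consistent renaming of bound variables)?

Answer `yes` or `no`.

Term 1: t
Term 2: ((((\f.(\g.(\h.(f (g h))))) (t (\b.(\c.b)))) s) p)
Alpha-equivalence: compare structure up to binder renaming.
Result: False

Answer: no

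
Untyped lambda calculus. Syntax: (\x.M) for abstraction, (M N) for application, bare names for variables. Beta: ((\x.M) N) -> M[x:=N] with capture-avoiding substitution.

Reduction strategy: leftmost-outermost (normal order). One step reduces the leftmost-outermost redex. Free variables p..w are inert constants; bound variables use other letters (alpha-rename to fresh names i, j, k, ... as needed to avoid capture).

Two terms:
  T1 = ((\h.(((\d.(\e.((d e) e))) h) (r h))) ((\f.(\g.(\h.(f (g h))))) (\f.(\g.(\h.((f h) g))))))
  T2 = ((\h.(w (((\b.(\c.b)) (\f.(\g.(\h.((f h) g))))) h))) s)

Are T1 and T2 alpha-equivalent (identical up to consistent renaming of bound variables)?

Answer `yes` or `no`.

Term 1: ((\h.(((\d.(\e.((d e) e))) h) (r h))) ((\f.(\g.(\h.(f (g h))))) (\f.(\g.(\h.((f h) g))))))
Term 2: ((\h.(w (((\b.(\c.b)) (\f.(\g.(\h.((f h) g))))) h))) s)
Alpha-equivalence: compare structure up to binder renaming.
Result: False

Answer: no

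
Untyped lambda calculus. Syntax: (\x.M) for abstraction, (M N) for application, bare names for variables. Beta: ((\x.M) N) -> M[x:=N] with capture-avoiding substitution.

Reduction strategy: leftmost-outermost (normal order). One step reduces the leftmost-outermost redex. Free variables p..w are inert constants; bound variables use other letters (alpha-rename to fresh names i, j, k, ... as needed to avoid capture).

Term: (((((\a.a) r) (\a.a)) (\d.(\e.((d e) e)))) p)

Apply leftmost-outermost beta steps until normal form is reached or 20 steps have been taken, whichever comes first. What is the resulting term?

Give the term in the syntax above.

Step 0: (((((\a.a) r) (\a.a)) (\d.(\e.((d e) e)))) p)
Step 1: (((r (\a.a)) (\d.(\e.((d e) e)))) p)

Answer: (((r (\a.a)) (\d.(\e.((d e) e)))) p)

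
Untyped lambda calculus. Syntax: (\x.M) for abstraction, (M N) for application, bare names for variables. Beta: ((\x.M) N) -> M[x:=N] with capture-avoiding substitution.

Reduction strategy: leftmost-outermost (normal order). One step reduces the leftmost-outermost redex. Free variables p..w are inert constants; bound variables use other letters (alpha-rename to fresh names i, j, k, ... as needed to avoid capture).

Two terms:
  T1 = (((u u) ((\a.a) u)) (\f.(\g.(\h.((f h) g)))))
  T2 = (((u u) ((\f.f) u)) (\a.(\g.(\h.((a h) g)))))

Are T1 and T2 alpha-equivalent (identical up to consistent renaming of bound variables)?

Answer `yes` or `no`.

Term 1: (((u u) ((\a.a) u)) (\f.(\g.(\h.((f h) g)))))
Term 2: (((u u) ((\f.f) u)) (\a.(\g.(\h.((a h) g)))))
Alpha-equivalence: compare structure up to binder renaming.
Result: True

Answer: yes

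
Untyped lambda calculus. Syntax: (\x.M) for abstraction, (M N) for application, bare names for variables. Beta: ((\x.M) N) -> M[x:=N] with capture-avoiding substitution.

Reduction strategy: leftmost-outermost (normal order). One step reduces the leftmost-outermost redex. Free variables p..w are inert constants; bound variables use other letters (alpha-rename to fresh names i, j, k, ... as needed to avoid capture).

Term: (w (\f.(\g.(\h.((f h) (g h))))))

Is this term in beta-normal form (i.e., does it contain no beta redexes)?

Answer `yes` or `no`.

Answer: yes

Derivation:
Term: (w (\f.(\g.(\h.((f h) (g h))))))
No beta redexes found.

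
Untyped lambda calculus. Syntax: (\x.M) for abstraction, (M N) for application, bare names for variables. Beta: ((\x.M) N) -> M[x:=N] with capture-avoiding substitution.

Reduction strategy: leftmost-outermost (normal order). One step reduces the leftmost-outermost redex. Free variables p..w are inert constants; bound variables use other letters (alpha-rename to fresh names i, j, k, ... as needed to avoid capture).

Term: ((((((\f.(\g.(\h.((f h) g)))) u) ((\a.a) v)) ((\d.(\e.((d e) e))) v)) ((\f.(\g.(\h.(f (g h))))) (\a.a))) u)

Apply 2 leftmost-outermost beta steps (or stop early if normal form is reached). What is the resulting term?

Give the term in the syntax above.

Step 0: ((((((\f.(\g.(\h.((f h) g)))) u) ((\a.a) v)) ((\d.(\e.((d e) e))) v)) ((\f.(\g.(\h.(f (g h))))) (\a.a))) u)
Step 1: (((((\g.(\h.((u h) g))) ((\a.a) v)) ((\d.(\e.((d e) e))) v)) ((\f.(\g.(\h.(f (g h))))) (\a.a))) u)
Step 2: ((((\h.((u h) ((\a.a) v))) ((\d.(\e.((d e) e))) v)) ((\f.(\g.(\h.(f (g h))))) (\a.a))) u)

Answer: ((((\h.((u h) ((\a.a) v))) ((\d.(\e.((d e) e))) v)) ((\f.(\g.(\h.(f (g h))))) (\a.a))) u)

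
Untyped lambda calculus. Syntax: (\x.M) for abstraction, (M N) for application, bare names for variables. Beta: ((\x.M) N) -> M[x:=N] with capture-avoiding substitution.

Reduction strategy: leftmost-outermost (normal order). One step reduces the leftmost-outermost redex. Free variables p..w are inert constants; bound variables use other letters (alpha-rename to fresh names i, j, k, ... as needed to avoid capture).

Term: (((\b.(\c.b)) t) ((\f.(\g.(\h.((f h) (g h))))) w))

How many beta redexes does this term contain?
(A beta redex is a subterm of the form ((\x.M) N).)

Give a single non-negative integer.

Term: (((\b.(\c.b)) t) ((\f.(\g.(\h.((f h) (g h))))) w))
  Redex: ((\b.(\c.b)) t)
  Redex: ((\f.(\g.(\h.((f h) (g h))))) w)
Total redexes: 2

Answer: 2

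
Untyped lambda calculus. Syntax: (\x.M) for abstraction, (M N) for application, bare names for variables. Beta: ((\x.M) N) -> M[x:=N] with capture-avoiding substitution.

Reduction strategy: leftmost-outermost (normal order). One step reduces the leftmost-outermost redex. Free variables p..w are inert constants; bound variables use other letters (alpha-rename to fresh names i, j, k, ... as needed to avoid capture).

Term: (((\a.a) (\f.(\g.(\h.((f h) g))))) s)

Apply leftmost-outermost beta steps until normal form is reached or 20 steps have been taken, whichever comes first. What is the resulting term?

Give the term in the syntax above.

Answer: (\g.(\h.((s h) g)))

Derivation:
Step 0: (((\a.a) (\f.(\g.(\h.((f h) g))))) s)
Step 1: ((\f.(\g.(\h.((f h) g)))) s)
Step 2: (\g.(\h.((s h) g)))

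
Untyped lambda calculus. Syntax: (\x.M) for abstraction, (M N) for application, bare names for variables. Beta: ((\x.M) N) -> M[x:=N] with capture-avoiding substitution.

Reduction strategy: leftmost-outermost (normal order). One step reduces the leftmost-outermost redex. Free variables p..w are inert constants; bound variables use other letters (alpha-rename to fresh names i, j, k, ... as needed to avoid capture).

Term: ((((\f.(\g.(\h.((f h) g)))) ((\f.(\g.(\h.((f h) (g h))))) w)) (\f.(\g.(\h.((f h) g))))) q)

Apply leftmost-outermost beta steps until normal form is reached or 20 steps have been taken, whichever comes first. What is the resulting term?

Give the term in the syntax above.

Step 0: ((((\f.(\g.(\h.((f h) g)))) ((\f.(\g.(\h.((f h) (g h))))) w)) (\f.(\g.(\h.((f h) g))))) q)
Step 1: (((\g.(\h.((((\f.(\g.(\h.((f h) (g h))))) w) h) g))) (\f.(\g.(\h.((f h) g))))) q)
Step 2: ((\h.((((\f.(\g.(\h.((f h) (g h))))) w) h) (\f.(\g.(\h.((f h) g)))))) q)
Step 3: ((((\f.(\g.(\h.((f h) (g h))))) w) q) (\f.(\g.(\h.((f h) g)))))
Step 4: (((\g.(\h.((w h) (g h)))) q) (\f.(\g.(\h.((f h) g)))))
Step 5: ((\h.((w h) (q h))) (\f.(\g.(\h.((f h) g)))))
Step 6: ((w (\f.(\g.(\h.((f h) g))))) (q (\f.(\g.(\h.((f h) g))))))

Answer: ((w (\f.(\g.(\h.((f h) g))))) (q (\f.(\g.(\h.((f h) g))))))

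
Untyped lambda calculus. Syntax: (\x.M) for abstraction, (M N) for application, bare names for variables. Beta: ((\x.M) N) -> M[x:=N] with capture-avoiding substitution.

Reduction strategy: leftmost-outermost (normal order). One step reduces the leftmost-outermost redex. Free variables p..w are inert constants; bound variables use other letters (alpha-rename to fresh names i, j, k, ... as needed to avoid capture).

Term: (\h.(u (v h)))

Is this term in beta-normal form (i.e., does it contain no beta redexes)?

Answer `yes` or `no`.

Term: (\h.(u (v h)))
No beta redexes found.

Answer: yes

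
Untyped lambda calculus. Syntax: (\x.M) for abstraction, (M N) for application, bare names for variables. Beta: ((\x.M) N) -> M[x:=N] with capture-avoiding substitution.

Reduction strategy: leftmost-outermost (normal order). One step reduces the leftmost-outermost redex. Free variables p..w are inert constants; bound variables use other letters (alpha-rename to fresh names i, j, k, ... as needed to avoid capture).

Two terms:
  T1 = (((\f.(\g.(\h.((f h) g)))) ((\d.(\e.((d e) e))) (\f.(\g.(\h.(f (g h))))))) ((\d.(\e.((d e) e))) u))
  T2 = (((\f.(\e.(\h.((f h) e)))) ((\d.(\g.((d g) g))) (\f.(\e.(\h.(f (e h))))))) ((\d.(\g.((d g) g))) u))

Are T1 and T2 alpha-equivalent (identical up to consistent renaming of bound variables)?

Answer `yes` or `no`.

Answer: yes

Derivation:
Term 1: (((\f.(\g.(\h.((f h) g)))) ((\d.(\e.((d e) e))) (\f.(\g.(\h.(f (g h))))))) ((\d.(\e.((d e) e))) u))
Term 2: (((\f.(\e.(\h.((f h) e)))) ((\d.(\g.((d g) g))) (\f.(\e.(\h.(f (e h))))))) ((\d.(\g.((d g) g))) u))
Alpha-equivalence: compare structure up to binder renaming.
Result: True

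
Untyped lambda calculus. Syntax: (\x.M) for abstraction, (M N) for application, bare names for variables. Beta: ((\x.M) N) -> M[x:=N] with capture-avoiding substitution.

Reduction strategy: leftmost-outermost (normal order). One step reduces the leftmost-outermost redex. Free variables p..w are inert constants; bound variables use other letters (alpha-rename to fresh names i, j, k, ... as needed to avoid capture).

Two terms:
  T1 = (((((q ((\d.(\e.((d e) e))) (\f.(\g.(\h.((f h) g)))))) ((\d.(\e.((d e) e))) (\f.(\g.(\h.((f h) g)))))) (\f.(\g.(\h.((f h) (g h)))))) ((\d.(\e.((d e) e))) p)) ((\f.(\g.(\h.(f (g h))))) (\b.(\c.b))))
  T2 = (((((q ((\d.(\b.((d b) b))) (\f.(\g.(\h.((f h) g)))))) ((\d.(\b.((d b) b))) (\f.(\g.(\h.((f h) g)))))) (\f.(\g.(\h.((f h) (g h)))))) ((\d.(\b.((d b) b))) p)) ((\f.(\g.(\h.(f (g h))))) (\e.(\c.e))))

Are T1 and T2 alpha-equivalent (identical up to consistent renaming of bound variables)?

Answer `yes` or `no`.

Answer: yes

Derivation:
Term 1: (((((q ((\d.(\e.((d e) e))) (\f.(\g.(\h.((f h) g)))))) ((\d.(\e.((d e) e))) (\f.(\g.(\h.((f h) g)))))) (\f.(\g.(\h.((f h) (g h)))))) ((\d.(\e.((d e) e))) p)) ((\f.(\g.(\h.(f (g h))))) (\b.(\c.b))))
Term 2: (((((q ((\d.(\b.((d b) b))) (\f.(\g.(\h.((f h) g)))))) ((\d.(\b.((d b) b))) (\f.(\g.(\h.((f h) g)))))) (\f.(\g.(\h.((f h) (g h)))))) ((\d.(\b.((d b) b))) p)) ((\f.(\g.(\h.(f (g h))))) (\e.(\c.e))))
Alpha-equivalence: compare structure up to binder renaming.
Result: True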